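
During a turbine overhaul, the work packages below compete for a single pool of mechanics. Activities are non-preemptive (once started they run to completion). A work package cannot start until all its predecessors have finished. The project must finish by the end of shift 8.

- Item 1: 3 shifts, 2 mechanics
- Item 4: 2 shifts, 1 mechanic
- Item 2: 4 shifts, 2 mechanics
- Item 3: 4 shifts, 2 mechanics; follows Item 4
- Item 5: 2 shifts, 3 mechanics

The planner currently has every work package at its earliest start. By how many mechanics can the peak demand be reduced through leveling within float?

Early-start peak: s1:8  s2:8  s3:6  s4:4  s5:2  s6:2  s7:0  s8:0 ⇒ 8.
Leveled (Item 1@1, Item 4@1, Item 2@1, Item 3@4, Item 5@5): s1:5  s2:5  s3:4  s4:4  s5:5  s6:5  s7:2  s8:0 ⇒ 5.
Reduction 8 − 5 = 3.

3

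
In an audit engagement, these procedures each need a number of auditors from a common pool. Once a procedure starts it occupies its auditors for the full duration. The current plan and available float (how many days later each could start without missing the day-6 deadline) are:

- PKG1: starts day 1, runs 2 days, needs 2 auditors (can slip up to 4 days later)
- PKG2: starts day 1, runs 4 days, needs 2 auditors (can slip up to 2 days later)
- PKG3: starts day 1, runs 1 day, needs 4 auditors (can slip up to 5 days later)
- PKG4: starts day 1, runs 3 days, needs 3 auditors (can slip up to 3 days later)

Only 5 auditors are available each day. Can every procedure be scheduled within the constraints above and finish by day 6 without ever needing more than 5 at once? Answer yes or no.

Schedule PKG1@1, PKG2@1, PKG3@6, PKG4@3: d1:4  d2:4  d3:5  d4:5  d5:3  d6:4 — peak 5 ≤ 5.

yes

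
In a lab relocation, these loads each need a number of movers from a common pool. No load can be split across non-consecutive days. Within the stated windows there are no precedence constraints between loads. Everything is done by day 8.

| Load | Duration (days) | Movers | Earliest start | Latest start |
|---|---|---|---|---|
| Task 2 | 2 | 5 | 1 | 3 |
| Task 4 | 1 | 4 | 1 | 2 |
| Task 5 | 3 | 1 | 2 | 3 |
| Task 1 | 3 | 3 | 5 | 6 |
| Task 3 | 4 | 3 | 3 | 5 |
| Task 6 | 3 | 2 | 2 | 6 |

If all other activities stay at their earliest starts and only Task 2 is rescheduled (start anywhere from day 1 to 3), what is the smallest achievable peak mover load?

9

Task 2@1: d1:9  d2:8  d3:6  d4:6  d5:6  d6:6  d7:3  d8:0 → peak 9
Task 2@2: d1:4  d2:8  d3:11  d4:6  d5:6  d6:6  d7:3  d8:0 → peak 11
Task 2@3: d1:4  d2:3  d3:11  d4:11  d5:6  d6:6  d7:3  d8:0 → peak 11
Best is Task 2@1, peak 9.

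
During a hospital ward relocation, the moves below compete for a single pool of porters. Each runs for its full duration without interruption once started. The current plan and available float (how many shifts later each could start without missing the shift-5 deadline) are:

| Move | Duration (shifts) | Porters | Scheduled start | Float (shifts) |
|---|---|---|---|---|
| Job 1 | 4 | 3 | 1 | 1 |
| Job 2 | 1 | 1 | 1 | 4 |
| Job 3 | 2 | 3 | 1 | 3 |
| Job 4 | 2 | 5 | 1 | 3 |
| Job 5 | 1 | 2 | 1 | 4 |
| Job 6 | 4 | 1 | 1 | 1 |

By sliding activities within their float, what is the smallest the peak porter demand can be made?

9

Early-start (Job 1@1, Job 2@1, Job 3@1, Job 4@1, Job 5@1, Job 6@1) gives peak 15: s1:15  s2:12  s3:4  s4:4  s5:0.
Shift Job 4→3, Job 6→2.
Schedule Job 1@1, Job 2@1, Job 3@1, Job 4@3, Job 5@1, Job 6@2: s1:9  s2:7  s3:9  s4:9  s5:1 — peak 9.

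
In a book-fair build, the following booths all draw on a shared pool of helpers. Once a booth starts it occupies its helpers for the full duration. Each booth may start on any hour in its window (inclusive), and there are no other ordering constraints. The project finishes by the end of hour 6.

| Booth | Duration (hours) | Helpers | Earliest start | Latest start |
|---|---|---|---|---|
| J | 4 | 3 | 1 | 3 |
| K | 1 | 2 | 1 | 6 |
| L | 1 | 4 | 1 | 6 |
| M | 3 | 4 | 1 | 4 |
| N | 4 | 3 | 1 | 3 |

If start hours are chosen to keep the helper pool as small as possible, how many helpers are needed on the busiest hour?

10

Early-start (J@1, K@1, L@1, M@1, N@1) gives peak 16: h1:16  h2:10  h3:10  h4:6  h5:0  h6:0.
Shift M→2, N→2.
Schedule J@1, K@1, L@1, M@2, N@2: h1:9  h2:10  h3:10  h4:10  h5:3  h6:0 — peak 10.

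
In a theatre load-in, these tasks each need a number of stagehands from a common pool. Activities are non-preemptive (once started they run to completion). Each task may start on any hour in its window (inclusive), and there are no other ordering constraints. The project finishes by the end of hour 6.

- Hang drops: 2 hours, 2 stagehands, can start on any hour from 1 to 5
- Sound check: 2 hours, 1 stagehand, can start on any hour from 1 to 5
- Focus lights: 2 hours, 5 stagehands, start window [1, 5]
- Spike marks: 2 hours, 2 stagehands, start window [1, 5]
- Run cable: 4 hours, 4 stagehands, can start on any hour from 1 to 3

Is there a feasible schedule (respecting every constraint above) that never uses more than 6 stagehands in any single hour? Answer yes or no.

Schedule Hang drops@1, Sound check@5, Focus lights@5, Spike marks@3, Run cable@1: h1:6  h2:6  h3:6  h4:6  h5:6  h6:6 — peak 6 ≤ 6.

yes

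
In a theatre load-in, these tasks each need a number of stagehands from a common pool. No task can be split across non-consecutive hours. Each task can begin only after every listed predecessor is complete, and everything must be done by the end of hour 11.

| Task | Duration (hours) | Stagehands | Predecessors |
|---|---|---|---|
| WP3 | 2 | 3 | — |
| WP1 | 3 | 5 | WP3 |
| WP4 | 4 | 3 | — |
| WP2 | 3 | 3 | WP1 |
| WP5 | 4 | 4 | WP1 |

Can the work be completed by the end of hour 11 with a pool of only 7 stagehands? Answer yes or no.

Schedule WP3@1, WP1@5, WP4@1, WP2@8, WP5@8: h1:6  h2:6  h3:3  h4:3  h5:5  h6:5  h7:5  h8:7  h9:7  h10:7  h11:4 — peak 7 ≤ 7.

yes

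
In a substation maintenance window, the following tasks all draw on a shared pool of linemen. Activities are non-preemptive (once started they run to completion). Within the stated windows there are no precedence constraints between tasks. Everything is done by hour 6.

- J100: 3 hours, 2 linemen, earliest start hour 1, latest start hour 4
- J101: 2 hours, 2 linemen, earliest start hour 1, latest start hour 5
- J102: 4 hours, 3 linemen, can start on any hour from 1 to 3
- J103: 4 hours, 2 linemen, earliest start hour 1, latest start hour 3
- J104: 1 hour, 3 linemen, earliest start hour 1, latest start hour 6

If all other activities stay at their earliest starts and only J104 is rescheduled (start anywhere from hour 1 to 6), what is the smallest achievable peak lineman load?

J104@1: h1:12  h2:9  h3:7  h4:5  h5:0  h6:0 → peak 12
J104@2: h1:9  h2:12  h3:7  h4:5  h5:0  h6:0 → peak 12
J104@3: h1:9  h2:9  h3:10  h4:5  h5:0  h6:0 → peak 10
J104@4: h1:9  h2:9  h3:7  h4:8  h5:0  h6:0 → peak 9
J104@5: h1:9  h2:9  h3:7  h4:5  h5:3  h6:0 → peak 9
J104@6: h1:9  h2:9  h3:7  h4:5  h5:0  h6:3 → peak 9
Best is J104@4, peak 9.

9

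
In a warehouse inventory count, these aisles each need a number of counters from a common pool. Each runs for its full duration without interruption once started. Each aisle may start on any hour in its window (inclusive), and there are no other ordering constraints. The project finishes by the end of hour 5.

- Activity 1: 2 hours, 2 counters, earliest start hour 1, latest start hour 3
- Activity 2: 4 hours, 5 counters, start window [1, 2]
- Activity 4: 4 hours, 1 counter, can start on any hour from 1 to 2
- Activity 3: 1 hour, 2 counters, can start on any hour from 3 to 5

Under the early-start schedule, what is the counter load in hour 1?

8

At early start, hour 1 has: Activity 1, Activity 2, Activity 4.
Demand: 2 + 5 + 1 = 8.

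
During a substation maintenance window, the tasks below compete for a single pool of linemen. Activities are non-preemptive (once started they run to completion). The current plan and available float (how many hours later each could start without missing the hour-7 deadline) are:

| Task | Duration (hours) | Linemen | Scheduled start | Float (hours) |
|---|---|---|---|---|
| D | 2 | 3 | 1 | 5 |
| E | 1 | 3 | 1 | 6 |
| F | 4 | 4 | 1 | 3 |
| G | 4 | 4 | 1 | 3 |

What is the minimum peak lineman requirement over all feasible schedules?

Early-start (D@1, E@1, F@1, G@1) gives peak 14: h1:14  h2:11  h3:8  h4:8  h5:0  h6:0  h7:0.
Shift F→2, G→3.
Schedule D@1, E@1, F@2, G@3: h1:6  h2:7  h3:8  h4:8  h5:8  h6:4  h7:0 — peak 8.

8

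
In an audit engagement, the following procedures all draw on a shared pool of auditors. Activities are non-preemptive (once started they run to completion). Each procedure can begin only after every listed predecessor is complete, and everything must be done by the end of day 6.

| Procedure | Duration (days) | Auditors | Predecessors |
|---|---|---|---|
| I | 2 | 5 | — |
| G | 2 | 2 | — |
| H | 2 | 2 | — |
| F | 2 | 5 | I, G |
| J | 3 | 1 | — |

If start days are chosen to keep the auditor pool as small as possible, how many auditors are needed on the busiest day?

Early-start (I@1, G@1, H@1, F@3, J@1) gives peak 10: d1:10  d2:10  d3:6  d4:5  d5:0  d6:0.
Shift G→3, H→3, F→5.
Schedule I@1, G@3, H@3, F@5, J@1: d1:6  d2:6  d3:5  d4:4  d5:5  d6:5 — peak 6.
Total auditor-days = 31 over 6 days ⇒ peak ≥ ⌈31/6⌉ = 6, so 6 is optimal.

6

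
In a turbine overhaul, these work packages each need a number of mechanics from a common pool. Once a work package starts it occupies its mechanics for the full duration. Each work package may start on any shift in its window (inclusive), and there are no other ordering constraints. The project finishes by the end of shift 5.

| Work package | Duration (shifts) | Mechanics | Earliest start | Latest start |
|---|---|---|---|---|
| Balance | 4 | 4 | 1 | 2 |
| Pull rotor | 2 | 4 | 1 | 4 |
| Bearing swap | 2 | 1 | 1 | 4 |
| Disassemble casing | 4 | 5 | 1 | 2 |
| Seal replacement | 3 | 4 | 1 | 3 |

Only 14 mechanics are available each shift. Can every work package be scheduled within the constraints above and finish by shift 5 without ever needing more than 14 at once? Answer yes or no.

Schedule Balance@1, Pull rotor@1, Bearing swap@1, Disassemble casing@1, Seal replacement@3: s1:14  s2:14  s3:13  s4:13  s5:4 — peak 14 ≤ 14.

yes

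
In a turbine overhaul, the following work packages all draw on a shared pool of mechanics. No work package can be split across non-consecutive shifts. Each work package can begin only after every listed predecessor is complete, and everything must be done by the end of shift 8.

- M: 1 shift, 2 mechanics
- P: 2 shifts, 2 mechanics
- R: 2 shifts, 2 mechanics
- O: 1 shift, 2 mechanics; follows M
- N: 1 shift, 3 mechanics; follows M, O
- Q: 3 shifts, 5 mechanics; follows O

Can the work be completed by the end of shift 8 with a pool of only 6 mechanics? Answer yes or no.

yes

Schedule M@1, P@1, R@2, O@3, N@4, Q@5: s1:4  s2:4  s3:4  s4:3  s5:5  s6:5  s7:5  s8:0 — peak 5 ≤ 6.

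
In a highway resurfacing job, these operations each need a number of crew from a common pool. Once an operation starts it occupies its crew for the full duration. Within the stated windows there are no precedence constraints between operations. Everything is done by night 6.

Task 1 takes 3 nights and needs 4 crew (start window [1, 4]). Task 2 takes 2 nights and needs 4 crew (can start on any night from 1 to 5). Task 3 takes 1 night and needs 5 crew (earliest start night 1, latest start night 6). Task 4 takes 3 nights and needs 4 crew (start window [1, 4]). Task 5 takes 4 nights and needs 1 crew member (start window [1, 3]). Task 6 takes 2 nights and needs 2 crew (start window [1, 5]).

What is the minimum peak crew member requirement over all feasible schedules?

Early-start (Task 1@1, Task 2@1, Task 3@1, Task 4@1, Task 5@1, Task 6@1) gives peak 20: n1:20  n2:15  n3:9  n4:1  n5:0  n6:0.
Shift Task 3→5, Task 4→4, Task 6→3.
Schedule Task 1@1, Task 2@1, Task 3@5, Task 4@4, Task 5@1, Task 6@3: n1:9  n2:9  n3:7  n4:7  n5:9  n6:4 — peak 9.

9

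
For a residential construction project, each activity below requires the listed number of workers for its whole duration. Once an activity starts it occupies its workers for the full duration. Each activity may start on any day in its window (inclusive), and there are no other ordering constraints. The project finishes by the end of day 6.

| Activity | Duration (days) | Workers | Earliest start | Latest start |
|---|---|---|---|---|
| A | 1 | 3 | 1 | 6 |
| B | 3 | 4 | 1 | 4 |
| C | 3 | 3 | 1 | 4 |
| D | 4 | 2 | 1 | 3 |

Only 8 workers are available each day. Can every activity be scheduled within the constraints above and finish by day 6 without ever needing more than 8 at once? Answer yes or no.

Schedule A@1, B@4, C@1, D@2: d1:6  d2:5  d3:5  d4:6  d5:6  d6:4 — peak 6 ≤ 8.

yes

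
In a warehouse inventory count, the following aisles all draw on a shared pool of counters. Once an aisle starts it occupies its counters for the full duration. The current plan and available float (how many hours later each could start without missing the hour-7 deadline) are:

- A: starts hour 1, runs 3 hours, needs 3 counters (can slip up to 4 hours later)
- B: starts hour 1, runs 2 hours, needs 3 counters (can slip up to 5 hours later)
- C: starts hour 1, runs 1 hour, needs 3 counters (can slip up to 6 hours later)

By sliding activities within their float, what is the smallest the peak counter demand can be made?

3

Early-start (A@1, B@1, C@1) gives peak 9: h1:9  h2:6  h3:3  h4:0  h5:0  h6:0  h7:0.
Shift B→4, C→6.
Schedule A@1, B@4, C@6: h1:3  h2:3  h3:3  h4:3  h5:3  h6:3  h7:0 — peak 3.
Total counter-hours = 18 over 7 hours ⇒ peak ≥ ⌈18/7⌉ = 3, so 3 is optimal.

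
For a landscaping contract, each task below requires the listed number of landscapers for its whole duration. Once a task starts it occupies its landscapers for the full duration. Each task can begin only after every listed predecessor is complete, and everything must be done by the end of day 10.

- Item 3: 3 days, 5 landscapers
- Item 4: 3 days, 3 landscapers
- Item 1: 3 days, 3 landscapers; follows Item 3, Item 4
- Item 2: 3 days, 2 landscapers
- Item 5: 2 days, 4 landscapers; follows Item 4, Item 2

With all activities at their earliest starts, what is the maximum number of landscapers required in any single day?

Early-start schedule: Item 3@1, Item 4@1, Item 1@4, Item 2@1, Item 5@4.
Load per day: day 1: 10, day 2: 10, day 3: 10, day 4: 7, day 5: 7, day 6: 3, day 7: 0, day 8: 0, day 9: 0, day 10: 0.
Peak is 10.

10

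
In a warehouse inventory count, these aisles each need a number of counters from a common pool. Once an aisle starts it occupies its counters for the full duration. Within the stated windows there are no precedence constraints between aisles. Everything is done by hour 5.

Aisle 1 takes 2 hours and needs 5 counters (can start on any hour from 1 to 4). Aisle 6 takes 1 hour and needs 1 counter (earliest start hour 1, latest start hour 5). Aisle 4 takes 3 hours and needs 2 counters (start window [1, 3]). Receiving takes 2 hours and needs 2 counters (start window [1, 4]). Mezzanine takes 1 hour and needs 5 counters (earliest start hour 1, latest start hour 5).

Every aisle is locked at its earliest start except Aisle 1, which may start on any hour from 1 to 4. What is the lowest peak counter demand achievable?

Aisle 1@1: h1:15  h2:9  h3:2  h4:0  h5:0 → peak 15
Aisle 1@2: h1:10  h2:9  h3:7  h4:0  h5:0 → peak 10
Aisle 1@3: h1:10  h2:4  h3:7  h4:5  h5:0 → peak 10
Aisle 1@4: h1:10  h2:4  h3:2  h4:5  h5:5 → peak 10
Best is Aisle 1@2, peak 10.

10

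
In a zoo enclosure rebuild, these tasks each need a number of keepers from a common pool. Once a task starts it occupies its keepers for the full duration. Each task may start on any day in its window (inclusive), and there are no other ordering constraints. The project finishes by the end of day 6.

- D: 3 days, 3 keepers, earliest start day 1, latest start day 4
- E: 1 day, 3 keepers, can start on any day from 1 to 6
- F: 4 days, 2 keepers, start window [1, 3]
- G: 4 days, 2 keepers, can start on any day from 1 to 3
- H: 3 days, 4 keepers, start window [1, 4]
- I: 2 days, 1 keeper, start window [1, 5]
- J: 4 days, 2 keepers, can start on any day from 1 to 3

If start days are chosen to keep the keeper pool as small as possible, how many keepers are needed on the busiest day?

Early-start (D@1, E@1, F@1, G@1, H@1, I@1, J@1) gives peak 17: d1:17  d2:14  d3:13  d4:6  d5:0  d6:0.
Shift H→4, I→2, J→2.
Schedule D@1, E@1, F@1, G@1, H@4, I@2, J@2: d1:10  d2:10  d3:10  d4:10  d5:6  d6:4 — peak 10.

10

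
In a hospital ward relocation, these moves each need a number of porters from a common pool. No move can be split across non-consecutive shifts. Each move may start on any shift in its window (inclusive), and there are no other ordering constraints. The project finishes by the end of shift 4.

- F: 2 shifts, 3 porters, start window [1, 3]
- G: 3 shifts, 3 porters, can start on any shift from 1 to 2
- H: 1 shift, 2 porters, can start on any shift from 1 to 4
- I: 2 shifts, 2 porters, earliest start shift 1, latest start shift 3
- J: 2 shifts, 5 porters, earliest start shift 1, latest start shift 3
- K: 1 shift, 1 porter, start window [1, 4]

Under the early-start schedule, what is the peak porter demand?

Early-start schedule: F@1, G@1, H@1, I@1, J@1, K@1.
Load per shift: shift 1: 16, shift 2: 13, shift 3: 3, shift 4: 0.
Peak is 16.

16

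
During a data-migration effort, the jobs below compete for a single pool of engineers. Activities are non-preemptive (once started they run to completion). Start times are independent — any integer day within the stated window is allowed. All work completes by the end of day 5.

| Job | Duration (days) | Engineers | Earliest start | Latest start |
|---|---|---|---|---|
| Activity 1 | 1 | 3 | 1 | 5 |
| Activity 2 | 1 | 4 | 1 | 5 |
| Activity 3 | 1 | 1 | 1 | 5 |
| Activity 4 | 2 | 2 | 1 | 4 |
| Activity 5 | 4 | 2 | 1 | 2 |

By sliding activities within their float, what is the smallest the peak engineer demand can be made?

Early-start (Activity 1@1, Activity 2@1, Activity 3@1, Activity 4@1, Activity 5@1) gives peak 12: d1:12  d2:4  d3:2  d4:2  d5:0.
Shift Activity 2→5, Activity 3→2, Activity 4→2.
Schedule Activity 1@1, Activity 2@5, Activity 3@2, Activity 4@2, Activity 5@1: d1:5  d2:5  d3:4  d4:2  d5:4 — peak 5.

5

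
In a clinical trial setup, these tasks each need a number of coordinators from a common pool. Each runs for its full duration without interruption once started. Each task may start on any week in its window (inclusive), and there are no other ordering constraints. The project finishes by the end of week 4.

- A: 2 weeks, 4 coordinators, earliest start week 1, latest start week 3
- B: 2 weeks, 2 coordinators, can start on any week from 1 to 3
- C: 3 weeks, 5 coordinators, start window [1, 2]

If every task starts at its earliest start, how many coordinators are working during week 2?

11

At early start, week 2 has: A, B, C.
Demand: 4 + 2 + 5 = 11.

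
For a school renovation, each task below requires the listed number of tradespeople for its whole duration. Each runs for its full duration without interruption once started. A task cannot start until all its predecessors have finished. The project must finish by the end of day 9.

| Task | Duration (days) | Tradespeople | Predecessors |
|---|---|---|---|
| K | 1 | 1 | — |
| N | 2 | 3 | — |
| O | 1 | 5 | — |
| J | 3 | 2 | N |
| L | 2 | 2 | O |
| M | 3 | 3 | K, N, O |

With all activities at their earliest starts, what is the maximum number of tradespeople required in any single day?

9

Early-start schedule: K@1, N@1, O@1, J@3, L@2, M@3.
Load per day: day 1: 9, day 2: 5, day 3: 7, day 4: 5, day 5: 5, day 6: 0, day 7: 0, day 8: 0, day 9: 0.
Peak is 9.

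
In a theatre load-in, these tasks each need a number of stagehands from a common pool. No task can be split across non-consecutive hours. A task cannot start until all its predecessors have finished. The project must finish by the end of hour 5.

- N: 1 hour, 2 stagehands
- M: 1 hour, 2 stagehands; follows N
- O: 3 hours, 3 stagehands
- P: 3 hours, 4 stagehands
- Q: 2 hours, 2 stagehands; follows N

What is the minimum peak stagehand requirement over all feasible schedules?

Early-start (N@1, M@2, O@1, P@1, Q@2) gives peak 11: h1:9  h2:11  h3:9  h4:0  h5:0.
Shift P→3, Q→4.
Schedule N@1, M@2, O@1, P@3, Q@4: h1:5  h2:5  h3:7  h4:6  h5:6 — peak 7.

7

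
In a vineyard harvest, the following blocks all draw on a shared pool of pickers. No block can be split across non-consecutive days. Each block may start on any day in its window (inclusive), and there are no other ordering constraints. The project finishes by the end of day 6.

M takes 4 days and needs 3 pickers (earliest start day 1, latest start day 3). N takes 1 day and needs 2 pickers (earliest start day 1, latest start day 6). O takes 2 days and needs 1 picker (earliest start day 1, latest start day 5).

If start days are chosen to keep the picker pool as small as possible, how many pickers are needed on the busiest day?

3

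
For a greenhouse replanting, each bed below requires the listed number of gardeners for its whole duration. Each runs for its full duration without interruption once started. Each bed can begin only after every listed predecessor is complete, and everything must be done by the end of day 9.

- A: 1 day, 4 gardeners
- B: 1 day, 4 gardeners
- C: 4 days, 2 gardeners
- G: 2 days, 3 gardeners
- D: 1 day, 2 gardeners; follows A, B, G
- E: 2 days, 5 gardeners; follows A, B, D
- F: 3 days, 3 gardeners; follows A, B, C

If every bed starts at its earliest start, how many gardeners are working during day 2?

5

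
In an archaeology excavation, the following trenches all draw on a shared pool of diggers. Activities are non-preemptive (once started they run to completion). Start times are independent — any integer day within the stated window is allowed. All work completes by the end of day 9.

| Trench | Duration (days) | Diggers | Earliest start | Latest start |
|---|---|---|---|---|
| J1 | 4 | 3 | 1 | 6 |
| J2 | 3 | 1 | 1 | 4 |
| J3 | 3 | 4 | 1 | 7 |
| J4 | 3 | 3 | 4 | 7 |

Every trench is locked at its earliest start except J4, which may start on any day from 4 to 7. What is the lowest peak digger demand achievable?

J4@4: d1:8  d2:8  d3:8  d4:6  d5:3  d6:3  d7:0  d8:0  d9:0 → peak 8
J4@5: d1:8  d2:8  d3:8  d4:3  d5:3  d6:3  d7:3  d8:0  d9:0 → peak 8
J4@6: d1:8  d2:8  d3:8  d4:3  d5:0  d6:3  d7:3  d8:3  d9:0 → peak 8
J4@7: d1:8  d2:8  d3:8  d4:3  d5:0  d6:0  d7:3  d8:3  d9:3 → peak 8
Best is J4@4, peak 8.

8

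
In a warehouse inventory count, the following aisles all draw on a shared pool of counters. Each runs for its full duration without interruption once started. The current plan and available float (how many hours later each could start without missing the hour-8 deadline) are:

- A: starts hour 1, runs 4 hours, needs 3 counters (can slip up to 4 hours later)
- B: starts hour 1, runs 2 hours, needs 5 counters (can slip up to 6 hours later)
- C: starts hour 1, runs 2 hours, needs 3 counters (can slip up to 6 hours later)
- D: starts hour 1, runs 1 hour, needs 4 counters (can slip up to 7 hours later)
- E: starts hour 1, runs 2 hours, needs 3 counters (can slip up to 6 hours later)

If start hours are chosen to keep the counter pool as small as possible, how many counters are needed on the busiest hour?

Early-start (A@1, B@1, C@1, D@1, E@1) gives peak 18: h1:18  h2:14  h3:3  h4:3  h5:0  h6:0  h7:0  h8:0.
Shift B→5, D→7, E→3.
Schedule A@1, B@5, C@1, D@7, E@3: h1:6  h2:6  h3:6  h4:6  h5:5  h6:5  h7:4  h8:0 — peak 6.

6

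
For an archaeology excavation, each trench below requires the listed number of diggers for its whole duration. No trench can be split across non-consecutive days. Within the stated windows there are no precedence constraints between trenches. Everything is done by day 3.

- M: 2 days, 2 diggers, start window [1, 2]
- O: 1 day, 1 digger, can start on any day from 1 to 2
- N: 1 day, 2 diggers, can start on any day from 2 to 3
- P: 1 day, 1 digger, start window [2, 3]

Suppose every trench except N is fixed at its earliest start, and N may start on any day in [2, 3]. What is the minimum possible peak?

N@2: d1:3  d2:5  d3:0 → peak 5
N@3: d1:3  d2:3  d3:2 → peak 3
Best is N@3, peak 3.

3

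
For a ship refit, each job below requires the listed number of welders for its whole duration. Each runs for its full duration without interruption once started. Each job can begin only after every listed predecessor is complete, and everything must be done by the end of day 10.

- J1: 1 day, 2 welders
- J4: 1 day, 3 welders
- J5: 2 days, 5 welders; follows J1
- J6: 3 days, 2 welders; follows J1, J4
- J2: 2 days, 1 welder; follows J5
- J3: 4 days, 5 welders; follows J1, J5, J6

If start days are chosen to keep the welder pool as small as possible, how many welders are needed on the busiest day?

Early-start (J1@1, J4@1, J5@2, J6@2, J2@4, J3@5) gives peak 7: d1:5  d2:7  d3:7  d4:3  d5:6  d6:5  d7:5  d8:5  d9:0  d10:0.
Shift J6→4, J3→7.
Schedule J1@1, J4@1, J5@2, J6@4, J2@4, J3@7: d1:5  d2:5  d3:5  d4:3  d5:3  d6:2  d7:5  d8:5  d9:5  d10:5 — peak 5.
Total welder-days = 43 over 10 days ⇒ peak ≥ ⌈43/10⌉ = 5, so 5 is optimal.

5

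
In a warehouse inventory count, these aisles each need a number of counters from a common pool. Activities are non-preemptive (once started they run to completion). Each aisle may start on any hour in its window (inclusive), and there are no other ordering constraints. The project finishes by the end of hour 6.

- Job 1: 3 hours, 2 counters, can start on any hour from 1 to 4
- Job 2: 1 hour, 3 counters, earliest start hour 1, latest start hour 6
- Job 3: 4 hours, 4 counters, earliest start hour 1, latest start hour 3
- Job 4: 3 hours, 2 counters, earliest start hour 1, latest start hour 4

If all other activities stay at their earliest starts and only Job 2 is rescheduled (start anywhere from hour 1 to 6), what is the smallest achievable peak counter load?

Job 2@1: h1:11  h2:8  h3:8  h4:4  h5:0  h6:0 → peak 11
Job 2@2: h1:8  h2:11  h3:8  h4:4  h5:0  h6:0 → peak 11
Job 2@3: h1:8  h2:8  h3:11  h4:4  h5:0  h6:0 → peak 11
Job 2@4: h1:8  h2:8  h3:8  h4:7  h5:0  h6:0 → peak 8
Job 2@5: h1:8  h2:8  h3:8  h4:4  h5:3  h6:0 → peak 8
Job 2@6: h1:8  h2:8  h3:8  h4:4  h5:0  h6:3 → peak 8
Best is Job 2@4, peak 8.

8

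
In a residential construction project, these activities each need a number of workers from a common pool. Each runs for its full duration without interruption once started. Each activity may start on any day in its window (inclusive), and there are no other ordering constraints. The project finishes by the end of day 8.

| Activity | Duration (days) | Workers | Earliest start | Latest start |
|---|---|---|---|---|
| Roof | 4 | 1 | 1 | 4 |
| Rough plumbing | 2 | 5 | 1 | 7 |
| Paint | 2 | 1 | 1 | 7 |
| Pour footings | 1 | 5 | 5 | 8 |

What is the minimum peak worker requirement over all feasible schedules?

5

Early-start (Roof@1, Rough plumbing@1, Paint@1, Pour footings@5) gives peak 7: d1:7  d2:7  d3:1  d4:1  d5:5  d6:0  d7:0  d8:0.
Shift Rough plumbing→5, Pour footings→7.
Schedule Roof@1, Rough plumbing@5, Paint@1, Pour footings@7: d1:2  d2:2  d3:1  d4:1  d5:5  d6:5  d7:5  d8:0 — peak 5.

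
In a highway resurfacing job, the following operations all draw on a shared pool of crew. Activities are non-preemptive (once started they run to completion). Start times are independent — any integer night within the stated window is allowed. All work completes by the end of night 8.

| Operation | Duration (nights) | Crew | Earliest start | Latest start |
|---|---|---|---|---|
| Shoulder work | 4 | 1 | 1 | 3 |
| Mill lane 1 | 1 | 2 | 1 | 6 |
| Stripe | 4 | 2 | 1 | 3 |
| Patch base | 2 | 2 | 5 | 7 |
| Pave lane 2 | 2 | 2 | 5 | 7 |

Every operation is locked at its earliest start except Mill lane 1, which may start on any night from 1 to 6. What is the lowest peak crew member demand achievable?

5

Mill lane 1@1: n1:5  n2:3  n3:3  n4:3  n5:4  n6:4  n7:0  n8:0 → peak 5
Mill lane 1@2: n1:3  n2:5  n3:3  n4:3  n5:4  n6:4  n7:0  n8:0 → peak 5
Mill lane 1@3: n1:3  n2:3  n3:5  n4:3  n5:4  n6:4  n7:0  n8:0 → peak 5
Mill lane 1@4: n1:3  n2:3  n3:3  n4:5  n5:4  n6:4  n7:0  n8:0 → peak 5
Mill lane 1@5: n1:3  n2:3  n3:3  n4:3  n5:6  n6:4  n7:0  n8:0 → peak 6
Mill lane 1@6: n1:3  n2:3  n3:3  n4:3  n5:4  n6:6  n7:0  n8:0 → peak 6
Best is Mill lane 1@1, peak 5.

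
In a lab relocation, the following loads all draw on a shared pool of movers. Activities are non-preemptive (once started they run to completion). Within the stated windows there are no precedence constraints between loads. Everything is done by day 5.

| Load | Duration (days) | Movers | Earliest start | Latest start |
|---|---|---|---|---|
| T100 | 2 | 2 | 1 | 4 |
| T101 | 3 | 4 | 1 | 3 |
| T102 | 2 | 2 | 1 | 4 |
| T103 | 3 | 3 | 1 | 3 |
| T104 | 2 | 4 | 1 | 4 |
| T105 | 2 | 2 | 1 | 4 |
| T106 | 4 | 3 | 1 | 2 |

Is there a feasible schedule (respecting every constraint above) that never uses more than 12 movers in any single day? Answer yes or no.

Schedule T100@1, T101@1, T102@1, T103@3, T104@4, T105@3, T106@1: d1:11  d2:11  d3:12  d4:12  d5:7 — peak 12 ≤ 12.

yes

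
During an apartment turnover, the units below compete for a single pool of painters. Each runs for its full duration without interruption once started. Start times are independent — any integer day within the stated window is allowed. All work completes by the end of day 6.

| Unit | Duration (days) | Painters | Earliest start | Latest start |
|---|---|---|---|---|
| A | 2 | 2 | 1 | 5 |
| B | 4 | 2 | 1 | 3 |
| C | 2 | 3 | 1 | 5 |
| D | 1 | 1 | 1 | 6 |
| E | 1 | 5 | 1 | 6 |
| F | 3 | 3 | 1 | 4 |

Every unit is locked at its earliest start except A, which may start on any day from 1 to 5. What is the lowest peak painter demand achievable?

14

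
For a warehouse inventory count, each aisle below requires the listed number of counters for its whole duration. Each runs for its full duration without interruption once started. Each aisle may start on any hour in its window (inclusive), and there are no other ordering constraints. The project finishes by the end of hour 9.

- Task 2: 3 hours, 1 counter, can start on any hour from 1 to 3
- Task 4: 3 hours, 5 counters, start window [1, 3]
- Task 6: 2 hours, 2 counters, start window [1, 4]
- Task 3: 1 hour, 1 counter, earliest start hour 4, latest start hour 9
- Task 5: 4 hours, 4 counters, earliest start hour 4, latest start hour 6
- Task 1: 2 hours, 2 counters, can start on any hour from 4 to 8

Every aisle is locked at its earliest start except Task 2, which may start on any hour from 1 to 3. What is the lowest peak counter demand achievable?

Task 2@1: h1:8  h2:8  h3:6  h4:7  h5:6  h6:4  h7:4  h8:0  h9:0 → peak 8
Task 2@2: h1:7  h2:8  h3:6  h4:8  h5:6  h6:4  h7:4  h8:0  h9:0 → peak 8
Task 2@3: h1:7  h2:7  h3:6  h4:8  h5:7  h6:4  h7:4  h8:0  h9:0 → peak 8
Best is Task 2@1, peak 8.

8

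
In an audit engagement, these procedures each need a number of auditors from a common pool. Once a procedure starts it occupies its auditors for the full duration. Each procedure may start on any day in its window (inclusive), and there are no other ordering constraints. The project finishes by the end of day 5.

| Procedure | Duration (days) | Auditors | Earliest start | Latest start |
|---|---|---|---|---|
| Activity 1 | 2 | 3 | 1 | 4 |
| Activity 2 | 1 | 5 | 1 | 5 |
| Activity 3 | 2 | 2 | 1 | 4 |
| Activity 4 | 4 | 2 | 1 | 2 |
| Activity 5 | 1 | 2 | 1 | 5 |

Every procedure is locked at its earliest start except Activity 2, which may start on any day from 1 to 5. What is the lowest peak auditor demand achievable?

9

Activity 2@1: d1:14  d2:7  d3:2  d4:2  d5:0 → peak 14
Activity 2@2: d1:9  d2:12  d3:2  d4:2  d5:0 → peak 12
Activity 2@3: d1:9  d2:7  d3:7  d4:2  d5:0 → peak 9
Activity 2@4: d1:9  d2:7  d3:2  d4:7  d5:0 → peak 9
Activity 2@5: d1:9  d2:7  d3:2  d4:2  d5:5 → peak 9
Best is Activity 2@3, peak 9.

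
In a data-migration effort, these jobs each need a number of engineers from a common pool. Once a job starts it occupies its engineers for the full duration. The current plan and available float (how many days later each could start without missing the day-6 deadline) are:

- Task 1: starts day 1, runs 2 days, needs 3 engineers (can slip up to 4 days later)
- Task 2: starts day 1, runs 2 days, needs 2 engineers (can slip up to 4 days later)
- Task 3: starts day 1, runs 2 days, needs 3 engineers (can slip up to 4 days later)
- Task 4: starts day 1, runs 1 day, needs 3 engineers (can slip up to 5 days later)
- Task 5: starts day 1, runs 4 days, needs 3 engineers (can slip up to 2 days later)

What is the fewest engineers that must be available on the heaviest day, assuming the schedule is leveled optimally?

6

Early-start (Task 1@1, Task 2@1, Task 3@1, Task 4@1, Task 5@1) gives peak 14: d1:14  d2:11  d3:3  d4:3  d5:0  d6:0.
Shift Task 3→3, Task 4→5, Task 5→3.
Schedule Task 1@1, Task 2@1, Task 3@3, Task 4@5, Task 5@3: d1:5  d2:5  d3:6  d4:6  d5:6  d6:3 — peak 6.
Total engineer-days = 31 over 6 days ⇒ peak ≥ ⌈31/6⌉ = 6, so 6 is optimal.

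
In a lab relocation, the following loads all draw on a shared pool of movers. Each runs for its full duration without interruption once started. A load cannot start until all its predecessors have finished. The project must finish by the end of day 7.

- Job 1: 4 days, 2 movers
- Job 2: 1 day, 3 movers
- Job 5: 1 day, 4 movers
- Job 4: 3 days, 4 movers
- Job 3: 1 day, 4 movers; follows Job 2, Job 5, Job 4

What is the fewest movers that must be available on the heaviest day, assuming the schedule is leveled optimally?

Early-start (Job 1@1, Job 2@1, Job 5@1, Job 4@1, Job 3@4) gives peak 13: d1:13  d2:6  d3:6  d4:6  d5:0  d6:0  d7:0.
Shift Job 5→2, Job 4→3, Job 3→6.
Schedule Job 1@1, Job 2@1, Job 5@2, Job 4@3, Job 3@6: d1:5  d2:6  d3:6  d4:6  d5:4  d6:4  d7:0 — peak 6.

6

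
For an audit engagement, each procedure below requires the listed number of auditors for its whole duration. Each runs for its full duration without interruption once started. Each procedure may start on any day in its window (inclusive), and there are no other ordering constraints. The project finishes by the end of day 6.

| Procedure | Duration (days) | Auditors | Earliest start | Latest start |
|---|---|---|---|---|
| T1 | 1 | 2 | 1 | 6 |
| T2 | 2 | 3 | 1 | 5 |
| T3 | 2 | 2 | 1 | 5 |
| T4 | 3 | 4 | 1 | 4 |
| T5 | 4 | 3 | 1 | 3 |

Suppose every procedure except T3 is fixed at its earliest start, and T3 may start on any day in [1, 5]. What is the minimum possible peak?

T3@1: d1:14  d2:12  d3:7  d4:3  d5:0  d6:0 → peak 14
T3@2: d1:12  d2:12  d3:9  d4:3  d5:0  d6:0 → peak 12
T3@3: d1:12  d2:10  d3:9  d4:5  d5:0  d6:0 → peak 12
T3@4: d1:12  d2:10  d3:7  d4:5  d5:2  d6:0 → peak 12
T3@5: d1:12  d2:10  d3:7  d4:3  d5:2  d6:2 → peak 12
Best is T3@2, peak 12.

12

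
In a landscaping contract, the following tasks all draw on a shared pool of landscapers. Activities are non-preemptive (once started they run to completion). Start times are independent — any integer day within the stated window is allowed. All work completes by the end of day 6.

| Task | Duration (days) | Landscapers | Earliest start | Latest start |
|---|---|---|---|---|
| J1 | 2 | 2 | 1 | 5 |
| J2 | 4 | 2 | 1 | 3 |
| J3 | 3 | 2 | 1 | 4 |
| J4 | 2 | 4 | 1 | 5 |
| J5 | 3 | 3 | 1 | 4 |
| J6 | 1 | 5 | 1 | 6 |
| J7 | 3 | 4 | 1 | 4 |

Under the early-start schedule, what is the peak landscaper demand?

Early-start schedule: J1@1, J2@1, J3@1, J4@1, J5@1, J6@1, J7@1.
Load per day: day 1: 22, day 2: 17, day 3: 11, day 4: 2, day 5: 0, day 6: 0.
Peak is 22.

22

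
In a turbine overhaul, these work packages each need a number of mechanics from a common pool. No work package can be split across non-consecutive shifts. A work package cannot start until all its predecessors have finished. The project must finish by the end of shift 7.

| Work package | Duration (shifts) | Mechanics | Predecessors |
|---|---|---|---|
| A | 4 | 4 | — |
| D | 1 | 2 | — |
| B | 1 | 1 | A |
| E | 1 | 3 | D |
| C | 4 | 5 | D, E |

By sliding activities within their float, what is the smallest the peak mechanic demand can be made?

9

Schedule A@1, D@1, B@5, E@2, C@3: s1:6  s2:7  s3:9  s4:9  s5:6  s6:5  s7:0 — peak 9.
No arrangement of the 24 feasible schedules does better.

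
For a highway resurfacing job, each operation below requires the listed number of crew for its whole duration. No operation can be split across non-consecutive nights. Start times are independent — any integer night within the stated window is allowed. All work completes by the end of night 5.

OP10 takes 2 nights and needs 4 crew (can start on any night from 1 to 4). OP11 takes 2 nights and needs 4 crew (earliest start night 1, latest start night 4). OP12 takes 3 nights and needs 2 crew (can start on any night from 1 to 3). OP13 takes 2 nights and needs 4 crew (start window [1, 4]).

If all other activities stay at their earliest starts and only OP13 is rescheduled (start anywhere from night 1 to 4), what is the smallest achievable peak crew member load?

OP13@1: n1:14  n2:14  n3:2  n4:0  n5:0 → peak 14
OP13@2: n1:10  n2:14  n3:6  n4:0  n5:0 → peak 14
OP13@3: n1:10  n2:10  n3:6  n4:4  n5:0 → peak 10
OP13@4: n1:10  n2:10  n3:2  n4:4  n5:4 → peak 10
Best is OP13@3, peak 10.

10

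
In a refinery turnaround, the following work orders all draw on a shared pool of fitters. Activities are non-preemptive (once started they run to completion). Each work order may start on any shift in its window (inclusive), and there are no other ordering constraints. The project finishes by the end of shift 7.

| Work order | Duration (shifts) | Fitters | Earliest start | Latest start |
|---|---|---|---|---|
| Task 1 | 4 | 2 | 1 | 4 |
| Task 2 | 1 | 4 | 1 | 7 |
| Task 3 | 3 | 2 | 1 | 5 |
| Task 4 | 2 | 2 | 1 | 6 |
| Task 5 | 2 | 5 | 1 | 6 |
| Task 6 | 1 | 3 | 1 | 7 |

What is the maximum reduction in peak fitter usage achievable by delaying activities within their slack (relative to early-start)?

12

Early-start peak: s1:18  s2:11  s3:4  s4:2  s5:0  s6:0  s7:0 ⇒ 18.
Leveled (Task 1@1, Task 2@1, Task 3@2, Task 4@2, Task 5@5, Task 6@7): s1:6  s2:6  s3:6  s4:4  s5:5  s6:5  s7:3 ⇒ 6.
Reduction 18 − 6 = 12.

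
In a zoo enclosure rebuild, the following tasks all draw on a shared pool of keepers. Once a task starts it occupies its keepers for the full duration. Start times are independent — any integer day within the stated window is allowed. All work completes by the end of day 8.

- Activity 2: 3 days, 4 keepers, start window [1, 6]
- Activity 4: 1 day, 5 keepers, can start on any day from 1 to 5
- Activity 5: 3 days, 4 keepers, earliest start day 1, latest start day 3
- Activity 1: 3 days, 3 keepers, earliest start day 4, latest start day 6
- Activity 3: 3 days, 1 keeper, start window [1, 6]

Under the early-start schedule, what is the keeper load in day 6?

At early start, day 6 has: Activity 1.
Demand: 3 = 3.

3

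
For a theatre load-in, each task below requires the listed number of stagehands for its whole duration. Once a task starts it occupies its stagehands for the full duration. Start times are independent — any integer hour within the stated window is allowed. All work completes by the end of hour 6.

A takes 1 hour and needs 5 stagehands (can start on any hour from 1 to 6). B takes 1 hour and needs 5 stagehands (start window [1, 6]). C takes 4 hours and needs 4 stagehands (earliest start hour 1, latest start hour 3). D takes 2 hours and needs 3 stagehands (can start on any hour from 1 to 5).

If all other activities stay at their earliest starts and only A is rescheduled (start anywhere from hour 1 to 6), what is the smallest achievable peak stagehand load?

A@1: h1:17  h2:7  h3:4  h4:4  h5:0  h6:0 → peak 17
A@2: h1:12  h2:12  h3:4  h4:4  h5:0  h6:0 → peak 12
A@3: h1:12  h2:7  h3:9  h4:4  h5:0  h6:0 → peak 12
A@4: h1:12  h2:7  h3:4  h4:9  h5:0  h6:0 → peak 12
A@5: h1:12  h2:7  h3:4  h4:4  h5:5  h6:0 → peak 12
A@6: h1:12  h2:7  h3:4  h4:4  h5:0  h6:5 → peak 12
Best is A@2, peak 12.

12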